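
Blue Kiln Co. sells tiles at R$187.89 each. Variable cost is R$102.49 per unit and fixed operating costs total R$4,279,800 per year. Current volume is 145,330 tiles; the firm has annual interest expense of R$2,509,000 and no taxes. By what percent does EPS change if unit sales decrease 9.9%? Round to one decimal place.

Contribution at this volume is 145,330 × R$85.40 = R$12,411,182.00.
Operating income = contribution − fixed costs = R$12,411,182.00 − R$4,279,800 = R$8,131,382.00.
After interest of R$2,509,000.00, pre-tax earnings = R$5,622,382.00.
Degree of combined leverage = contribution ÷ (EBIT − I) = R$12,411,182.00 ÷ R$5,622,382.00 = 2.2075.
%ΔEPS = DCL × %ΔSales = 2.2075 × -9.9% = -21.9%.

-21.9%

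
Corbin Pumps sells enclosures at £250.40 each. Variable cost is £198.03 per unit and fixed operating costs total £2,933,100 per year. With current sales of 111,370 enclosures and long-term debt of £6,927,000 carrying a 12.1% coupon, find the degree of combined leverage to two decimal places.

At 111,370 units, contribution = 111,370 × £52.37 = £5,832,446.90.
EBIT = £5,832,446.90 − £2,933,100 = £2,899,346.90. Interest = £838,167.00, so EBIT − I = £2,061,179.90.
DCL = contribution ÷ (EBIT − I) = £5,832,446.90 ÷ £2,061,179.90 = 2.8297.

2.83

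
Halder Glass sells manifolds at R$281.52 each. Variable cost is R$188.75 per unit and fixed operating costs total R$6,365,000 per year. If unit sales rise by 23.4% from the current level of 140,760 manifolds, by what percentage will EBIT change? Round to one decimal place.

Contribution at this volume is 140,760 × R$92.77 = R$13,058,305.20.
EBIT = R$13,058,305.20 − R$6,365,000 = R$6,693,305.20.
Degree of operating leverage = R$13,058,305.20 / R$6,693,305.20 = 1.9510.
So EBIT moves 1.9510 × (+23.4%) = +45.7%.

+45.7%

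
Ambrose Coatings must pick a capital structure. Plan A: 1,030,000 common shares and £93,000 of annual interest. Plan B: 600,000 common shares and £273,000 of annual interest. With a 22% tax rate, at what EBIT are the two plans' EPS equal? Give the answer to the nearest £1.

Set EPS_A = EPS_B: (EBIT − £93,000)(1 − 0.22) ÷ 1,030,000 = (EBIT − £273,000)(1 − 0.22) ÷ 600,000.
The (1 − t) factor cancels: (EBIT − 93,000) × 600,000 = (EBIT − 273,000) × 1,030,000.
Solving, EBIT = (273,000·1,030,000 − 93,000·600,000) / (1,030,000 − 600,000) = 225,390,000,000 / 430,000 = 524,162.79.

£524,163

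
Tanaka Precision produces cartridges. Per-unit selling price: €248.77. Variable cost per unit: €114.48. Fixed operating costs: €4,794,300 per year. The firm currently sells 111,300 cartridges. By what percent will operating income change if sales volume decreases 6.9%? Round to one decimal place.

Contribution at this volume is 111,300 × €134.29 = €14,946,477.00.
EBIT = €14,946,477.00 − €4,794,300 = €10,152,177.00.
Degree of operating leverage = €14,946,477.00 / €10,152,177.00 = 1.4722.
Operating income changes by 1.4722 × -6.9% = -10.2%.

-10.2%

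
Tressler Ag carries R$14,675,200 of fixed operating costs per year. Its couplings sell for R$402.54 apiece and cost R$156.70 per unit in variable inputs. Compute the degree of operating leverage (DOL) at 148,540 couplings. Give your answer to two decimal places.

1.67

At 148,540 units, contribution = 148,540 × R$245.84 = R$36,517,073.60.
Subtracting fixed costs: EBIT = R$36,517,073.60 − R$14,675,200 = R$21,841,873.60.
So DOL = total CM / EBIT = R$36,517,073.60 / R$21,841,873.60 = 1.6719.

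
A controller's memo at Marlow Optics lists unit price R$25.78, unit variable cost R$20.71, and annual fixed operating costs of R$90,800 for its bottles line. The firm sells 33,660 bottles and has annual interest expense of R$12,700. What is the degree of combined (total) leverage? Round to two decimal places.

2.54

Total contribution margin = 33,660 × R$5.07 = R$170,656.20.
EBIT = R$170,656.20 − R$90,800 = R$79,856.20. Interest = R$12,700.00.
DOL = R$170,656.20 ÷ R$79,856.20 = 2.1370; DFL = R$79,856.20 ÷ R$67,156.20 = 1.1891.
Combined leverage = 2.1370 × 1.1891 = 2.5411.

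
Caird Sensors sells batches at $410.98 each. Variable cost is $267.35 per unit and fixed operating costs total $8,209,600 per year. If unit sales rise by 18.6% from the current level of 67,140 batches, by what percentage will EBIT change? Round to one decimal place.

At 67,140 units, contribution = 67,140 × $143.63 = $9,643,318.20.
EBIT = $9,643,318.20 − $8,209,600 = $1,433,718.20.
So DOL = total CM / EBIT = $9,643,318.20 / $1,433,718.20 = 6.7261.
%ΔEBIT = DOL × %ΔSales = 6.7261 × +18.6% = +125.1%.

+125.1%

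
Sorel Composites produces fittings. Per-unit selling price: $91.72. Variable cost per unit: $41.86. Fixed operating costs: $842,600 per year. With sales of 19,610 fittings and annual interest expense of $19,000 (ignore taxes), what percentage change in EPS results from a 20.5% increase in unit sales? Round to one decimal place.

+172.6%

Total contribution margin = 19,610 × $49.86 = $977,754.60.
Operating income = contribution − fixed costs = $977,754.60 − $842,600 = $135,154.60.
After interest of $19,000.00, pre-tax earnings = $116,154.60.
Degree of combined leverage = contribution ÷ (EBIT − I) = $977,754.60 ÷ $116,154.60 = 8.4177.
EPS therefore changes by 8.4177 × (+20.5%) = +172.6%.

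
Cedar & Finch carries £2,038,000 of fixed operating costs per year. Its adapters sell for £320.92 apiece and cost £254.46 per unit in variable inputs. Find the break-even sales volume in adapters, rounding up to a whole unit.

30,666 adapters

Unit CM = price − variable cost = £320.92 − £254.46 = £66.46.
Units to break even: £2,038,000 ÷ £66.46 = 30,665.06, rounded up to 30,666.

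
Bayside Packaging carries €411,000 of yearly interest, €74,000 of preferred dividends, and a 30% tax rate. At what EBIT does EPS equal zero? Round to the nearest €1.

€516,714

Grossing the preferred dividend up to pre-tax terms: €74,000 / (1 − 0.30) = €105,714.29.
EPS = 0 when EBIT covers interest plus the pre-tax preferred burden: €411,000 + €105,714.29 = €516,714.29.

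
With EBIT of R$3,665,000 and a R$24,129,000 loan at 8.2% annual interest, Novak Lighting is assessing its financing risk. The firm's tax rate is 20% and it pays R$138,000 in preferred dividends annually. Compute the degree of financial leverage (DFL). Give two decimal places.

Annual interest charges come to R$1,978,578.00.
Preferred dividends grossed up pre-tax: R$138,000 / (1 − 0.20) = R$172,500.00.
DFL = EBIT ÷ [EBIT − I − D_p/(1−t)] = R$3,665,000 ÷ [R$3,665,000 − R$1,978,578.00 − R$172,500.00] = R$3,665,000 ÷ R$1,513,922.00 = 2.4209.

2.42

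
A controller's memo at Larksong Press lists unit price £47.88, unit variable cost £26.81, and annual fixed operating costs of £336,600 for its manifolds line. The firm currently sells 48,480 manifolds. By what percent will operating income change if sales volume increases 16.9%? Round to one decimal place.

+25.2%

Contribution at this volume is 48,480 × £21.07 = £1,021,473.60.
EBIT = £1,021,473.60 − £336,600 = £684,873.60.
Degree of operating leverage = £1,021,473.60 / £684,873.60 = 1.4915.
Operating income changes by 1.4915 × +16.9% = +25.2%.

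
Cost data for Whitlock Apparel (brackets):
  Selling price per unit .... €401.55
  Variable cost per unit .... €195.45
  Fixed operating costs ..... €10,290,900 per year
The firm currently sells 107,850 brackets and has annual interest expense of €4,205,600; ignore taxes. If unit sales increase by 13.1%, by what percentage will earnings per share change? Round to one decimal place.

Total contribution margin = 107,850 × €206.10 = €22,227,885.00.
Subtracting fixed costs: EBIT = €22,227,885.00 − €10,290,900 = €11,936,985.00.
Interest = €4,205,600.00, so EBIT − I = €7,731,385.00.
Degree of combined leverage = contribution ÷ (EBIT − I) = €22,227,885.00 ÷ €7,731,385.00 = 2.8750.
%ΔEPS = DCL × %ΔSales = 2.8750 × +13.1% = +37.7%.

+37.7%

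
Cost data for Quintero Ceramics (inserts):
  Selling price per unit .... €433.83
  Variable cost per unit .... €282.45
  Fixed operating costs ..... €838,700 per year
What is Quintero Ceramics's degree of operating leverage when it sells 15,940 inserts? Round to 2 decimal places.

At 15,940 units, contribution = 15,940 × €151.38 = €2,412,997.20.
Subtracting fixed costs: EBIT = €2,412,997.20 − €838,700 = €1,574,297.20.
So DOL = total CM / EBIT = €2,412,997.20 / €1,574,297.20 = 1.5327.

1.53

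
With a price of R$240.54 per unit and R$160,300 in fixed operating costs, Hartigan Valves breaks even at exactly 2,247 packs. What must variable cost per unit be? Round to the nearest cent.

Contribution per unit must be FC / Q = R$160,300 / 2,247 = R$71.3396.
Hence VC = price − CM = R$240.54 − R$71.3396 = R$169.20.

R$169.20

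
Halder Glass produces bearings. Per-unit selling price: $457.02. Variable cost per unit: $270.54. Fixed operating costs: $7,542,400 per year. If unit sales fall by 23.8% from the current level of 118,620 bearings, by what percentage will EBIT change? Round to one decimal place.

Total contribution margin = 118,620 × $186.48 = $22,120,257.60.
Operating income = contribution − fixed costs = $22,120,257.60 − $7,542,400 = $14,577,857.60.
So DOL = total CM / EBIT = $22,120,257.60 / $14,577,857.60 = 1.5174.
Operating income changes by 1.5174 × -23.8% = -36.1%.

-36.1%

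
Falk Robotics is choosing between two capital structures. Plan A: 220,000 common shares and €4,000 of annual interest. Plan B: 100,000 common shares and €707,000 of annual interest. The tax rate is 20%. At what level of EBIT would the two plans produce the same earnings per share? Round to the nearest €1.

At indifference, (EBIT − 4,000)(1 − t)/220,000 = (EBIT − 707,000)(1 − t)/100,000.
The (1 − t) factor cancels: (EBIT − 4,000) × 100,000 = (EBIT − 707,000) × 220,000.
EBIT × (220,000 − 100,000) = 707,000 × 220,000 − 4,000 × 100,000 = 155,140,000,000, so EBIT = 155,140,000,000 ÷ 120,000 = 1,292,833.33.

€1,292,833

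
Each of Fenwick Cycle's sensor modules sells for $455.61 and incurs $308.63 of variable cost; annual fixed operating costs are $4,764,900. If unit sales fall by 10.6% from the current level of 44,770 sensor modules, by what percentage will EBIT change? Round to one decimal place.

Total contribution margin = 44,770 × $146.98 = $6,580,294.60.
Operating income = contribution − fixed costs = $6,580,294.60 − $4,764,900 = $1,815,394.60.
So DOL = total CM / EBIT = $6,580,294.60 / $1,815,394.60 = 3.6247.
Operating income changes by 3.6247 × -10.6% = -38.4%.

-38.4%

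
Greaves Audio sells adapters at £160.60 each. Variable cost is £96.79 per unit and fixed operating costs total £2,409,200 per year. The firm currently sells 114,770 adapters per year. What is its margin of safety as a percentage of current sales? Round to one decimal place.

Unit CM = price − variable cost = £160.60 − £96.79 = £63.81. Break-even units = £2,409,200 ÷ £63.81 = 37,755.84; break-even revenue = 37,755.84 × £160.60 = £6,063,587.53.
Actual sales revenue = 114,770 × £160.60 = £18,432,062.00.
Margin of safety = (£18,432,062.00 − £6,063,587.53) ÷ £18,432,062.00 = 67.1%.

67.1%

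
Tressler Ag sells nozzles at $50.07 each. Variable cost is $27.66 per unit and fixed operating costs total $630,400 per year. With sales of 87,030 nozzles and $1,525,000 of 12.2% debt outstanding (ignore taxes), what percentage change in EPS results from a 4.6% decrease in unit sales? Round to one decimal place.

Contribution at this volume is 87,030 × $22.41 = $1,950,342.30.
Operating income = contribution − fixed costs = $1,950,342.30 − $630,400 = $1,319,942.30.
After interest of $186,050.00, pre-tax earnings = $1,133,892.30.
Degree of combined leverage = contribution ÷ (EBIT − I) = $1,950,342.30 ÷ $1,133,892.30 = 1.7200.
EPS therefore changes by 1.7200 × (-4.6%) = -7.9%.

-7.9%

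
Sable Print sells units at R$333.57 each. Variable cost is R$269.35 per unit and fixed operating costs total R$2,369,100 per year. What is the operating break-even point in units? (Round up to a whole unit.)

Each unit contributes R$333.57 − R$269.35 = R$64.22.
Break-even Q = R$2,369,100 / R$64.22 = 36,890.38 → 36,891 units.

36,891 units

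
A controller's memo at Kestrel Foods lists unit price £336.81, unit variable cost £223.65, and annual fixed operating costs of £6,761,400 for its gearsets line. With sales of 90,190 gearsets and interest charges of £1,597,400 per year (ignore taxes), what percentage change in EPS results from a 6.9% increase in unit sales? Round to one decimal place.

+38.1%

Contribution at this volume is 90,190 × £113.16 = £10,205,900.40.
EBIT = £10,205,900.40 − £6,761,400 = £3,444,500.40.
After interest of £1,597,400.00, pre-tax earnings = £1,847,100.40.
Degree of combined leverage = contribution ÷ (EBIT − I) = £10,205,900.40 ÷ £1,847,100.40 = 5.5254.
%ΔEPS = DCL × %ΔSales = 5.5254 × +6.9% = +38.1%.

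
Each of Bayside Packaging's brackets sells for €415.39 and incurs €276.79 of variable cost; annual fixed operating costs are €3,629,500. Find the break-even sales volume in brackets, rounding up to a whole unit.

26,187 brackets

Unit CM = price − variable cost = €415.39 − €276.79 = €138.60.
Break-even Q = €3,629,500 / €138.60 = 26,186.87 → 26,187 brackets.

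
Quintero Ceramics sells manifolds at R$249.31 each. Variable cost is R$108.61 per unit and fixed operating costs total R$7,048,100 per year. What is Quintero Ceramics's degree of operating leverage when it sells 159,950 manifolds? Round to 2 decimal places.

1.46

Total contribution margin = 159,950 × R$140.70 = R$22,504,965.00.
EBIT = R$22,504,965.00 − R$7,048,100 = R$15,456,865.00.
DOL = contribution ÷ EBIT = R$22,504,965.00 ÷ R$15,456,865.00 = 1.4560.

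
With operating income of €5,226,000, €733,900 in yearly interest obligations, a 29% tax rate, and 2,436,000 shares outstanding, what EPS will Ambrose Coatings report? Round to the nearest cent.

€1.31

Interest = €733,900.00, so EBT = €5,226,000 − €733,900.00 = €4,492,100.00.
Net income = €4,492,100.00 × (1 − 0.29) = €3,189,391.00.
EPS = €3,189,391.00 ÷ 2,436,000 = €1.31.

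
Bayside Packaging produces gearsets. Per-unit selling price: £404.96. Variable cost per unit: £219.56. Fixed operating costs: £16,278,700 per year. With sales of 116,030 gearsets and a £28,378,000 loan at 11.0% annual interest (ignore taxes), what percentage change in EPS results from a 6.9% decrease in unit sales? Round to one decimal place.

Total contribution margin = 116,030 × £185.40 = £21,511,962.00.
EBIT = £21,511,962.00 − £16,278,700 = £5,233,262.00.
After interest of £3,121,580.00, pre-tax earnings = £2,111,682.00.
Degree of combined leverage = contribution ÷ (EBIT − I) = £21,511,962.00 ÷ £2,111,682.00 = 10.1871.
%ΔEPS = DCL × %ΔSales = 10.1871 × -6.9% = -70.3%.

-70.3%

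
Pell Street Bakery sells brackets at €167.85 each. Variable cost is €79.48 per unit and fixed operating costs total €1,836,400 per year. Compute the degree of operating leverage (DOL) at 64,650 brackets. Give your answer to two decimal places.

At 64,650 units, contribution = 64,650 × €88.37 = €5,713,120.50.
EBIT = €5,713,120.50 − €1,836,400 = €3,876,720.50.
So DOL = total CM / EBIT = €5,713,120.50 / €3,876,720.50 = 1.4737.

1.47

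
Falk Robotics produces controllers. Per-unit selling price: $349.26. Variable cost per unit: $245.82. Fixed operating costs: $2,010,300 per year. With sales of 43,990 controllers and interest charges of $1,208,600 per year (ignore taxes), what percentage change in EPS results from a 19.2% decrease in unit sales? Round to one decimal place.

Contribution at this volume is 43,990 × $103.44 = $4,550,325.60.
Subtracting fixed costs: EBIT = $4,550,325.60 − $2,010,300 = $2,540,025.60.
Interest = $1,208,600.00, so EBIT − I = $1,331,425.60.
Degree of combined leverage = contribution ÷ (EBIT − I) = $4,550,325.60 ÷ $1,331,425.60 = 3.4176.
%ΔEPS = DCL × %ΔSales = 3.4176 × -19.2% = -65.6%.

-65.6%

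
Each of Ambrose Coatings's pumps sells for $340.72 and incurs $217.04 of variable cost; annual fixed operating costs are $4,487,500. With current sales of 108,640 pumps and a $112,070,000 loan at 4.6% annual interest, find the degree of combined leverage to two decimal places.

3.54

At 108,640 units, contribution = 108,640 × $123.68 = $13,436,595.20.
Subtracting fixed costs: EBIT = $13,436,595.20 − $4,487,500 = $8,949,095.20. Interest = $5,155,220.00.
DOL = $13,436,595.20 ÷ $8,949,095.20 = 1.5014; DFL = $8,949,095.20 ÷ $3,793,875.20 = 2.3588.
Combined leverage = 1.5014 × 2.3588 = 3.5415.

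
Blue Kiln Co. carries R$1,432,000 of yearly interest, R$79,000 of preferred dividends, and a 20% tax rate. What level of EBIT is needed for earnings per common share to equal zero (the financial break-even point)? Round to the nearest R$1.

R$1,530,750

Grossing the preferred dividend up to pre-tax terms: R$79,000 / (1 − 0.20) = R$98,750.00.
Financial break-even EBIT = interest + D_p ÷ (1 − t) = R$1,432,000 + R$98,750.00 = R$1,530,750.00.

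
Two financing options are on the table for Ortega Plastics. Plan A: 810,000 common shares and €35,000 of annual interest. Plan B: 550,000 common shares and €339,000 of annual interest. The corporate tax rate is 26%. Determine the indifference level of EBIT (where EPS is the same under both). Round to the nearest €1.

€982,077

Set EPS_A = EPS_B: (EBIT − €35,000)(1 − 0.26) ÷ 810,000 = (EBIT − €339,000)(1 − 0.26) ÷ 550,000.
The (1 − t) factor cancels: (EBIT − 35,000) × 550,000 = (EBIT − 339,000) × 810,000.
Solving, EBIT = (339,000·810,000 − 35,000·550,000) / (810,000 − 550,000) = 255,340,000,000 / 260,000 = 982,076.92.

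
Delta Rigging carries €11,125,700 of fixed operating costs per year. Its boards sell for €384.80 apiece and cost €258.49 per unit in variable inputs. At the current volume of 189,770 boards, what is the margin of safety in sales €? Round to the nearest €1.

€39,129,352

Contribution margin per unit = €384.80 − €258.49 = €126.31. Break-even units = €11,125,700 ÷ €126.31 = 88,082.50; break-even revenue = 88,082.50 × €384.80 = €33,894,144.25.
Actual sales revenue = 189,770 × €384.80 = €73,023,496.00.
Margin of safety = €73,023,496.00 − €33,894,144.25 = €39,129,352.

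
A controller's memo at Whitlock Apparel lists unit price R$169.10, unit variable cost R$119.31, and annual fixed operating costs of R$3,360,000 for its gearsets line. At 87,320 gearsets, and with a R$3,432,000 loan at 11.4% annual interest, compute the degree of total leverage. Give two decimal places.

At 87,320 units, contribution = 87,320 × R$49.79 = R$4,347,662.80.
Subtracting fixed costs: EBIT = R$4,347,662.80 − R$3,360,000 = R$987,662.80. Interest = R$391,248.00.
DOL = R$4,347,662.80 ÷ R$987,662.80 = 4.4020; DFL = R$987,662.80 ÷ R$596,414.80 = 1.6560.
DCL = DOL × DFL = 4.4020 × 1.6560 = 7.2897.

7.29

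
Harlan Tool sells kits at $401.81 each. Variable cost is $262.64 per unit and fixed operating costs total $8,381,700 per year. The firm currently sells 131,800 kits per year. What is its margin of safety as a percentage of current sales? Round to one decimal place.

Each unit contributes $401.81 − $262.64 = $139.17. Break-even units = $8,381,700 ÷ $139.17 = 60,226.34; break-even revenue = 60,226.34 × $401.81 = $24,199,546.43.
Actual sales revenue = 131,800 × $401.81 = $52,958,558.00.
Margin of safety = ($52,958,558.00 − $24,199,546.43) ÷ $52,958,558.00 = 54.3%.

54.3%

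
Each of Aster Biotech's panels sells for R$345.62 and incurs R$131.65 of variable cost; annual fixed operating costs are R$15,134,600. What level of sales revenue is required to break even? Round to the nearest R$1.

Contribution margin per unit = R$345.62 − R$131.65 = R$213.97, a CM ratio of R$213.97 ÷ R$345.62 = 0.6191.
Break-even revenue = fixed costs × price ÷ CM = R$15,134,600 × R$345.62 ÷ R$213.97 = R$24,446,513.

R$24,446,513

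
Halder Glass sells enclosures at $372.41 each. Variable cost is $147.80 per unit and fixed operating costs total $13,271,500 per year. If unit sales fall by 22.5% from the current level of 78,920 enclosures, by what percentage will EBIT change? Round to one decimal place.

-89.5%

Contribution at this volume is 78,920 × $224.61 = $17,726,221.20.
Subtracting fixed costs: EBIT = $17,726,221.20 − $13,271,500 = $4,454,721.20.
So DOL = total CM / EBIT = $17,726,221.20 / $4,454,721.20 = 3.9792.
So EBIT moves 3.9792 × (-22.5%) = -89.5%.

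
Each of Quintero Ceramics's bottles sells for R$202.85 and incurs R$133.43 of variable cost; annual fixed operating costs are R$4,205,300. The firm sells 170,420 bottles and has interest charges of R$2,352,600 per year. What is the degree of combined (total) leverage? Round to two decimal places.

Contribution at this volume is 170,420 × R$69.42 = R$11,830,556.40.
Subtracting fixed costs: EBIT = R$11,830,556.40 − R$4,205,300 = R$7,625,256.40. Interest = R$2,352,600.00.
DOL = R$11,830,556.40 ÷ R$7,625,256.40 = 1.5515; DFL = R$7,625,256.40 ÷ R$5,272,656.40 = 1.4462.
DCL = DOL × DFL = 1.5515 × 1.4462 = 2.2438.

2.24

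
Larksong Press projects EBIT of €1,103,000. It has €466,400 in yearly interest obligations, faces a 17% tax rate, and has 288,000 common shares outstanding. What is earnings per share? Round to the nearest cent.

Interest = €466,400.00, so EBT = €1,103,000 − €466,400.00 = €636,600.00.
Net income = €636,600.00 × (1 − 0.17) = €528,378.00.
Per share: €528,378.00 / 288,000 shares = €1.83.

€1.83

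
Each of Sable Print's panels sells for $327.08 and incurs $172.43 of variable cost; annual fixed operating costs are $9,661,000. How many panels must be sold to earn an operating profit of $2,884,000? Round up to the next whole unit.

81,119 panels

Contribution margin per unit = $327.08 − $172.43 = $154.65.
Need Q such that Q × $154.65 − $9,661,000 = $2,884,000, i.e. Q = $12,545,000 / $154.65 = 81,118.66 → 81,119.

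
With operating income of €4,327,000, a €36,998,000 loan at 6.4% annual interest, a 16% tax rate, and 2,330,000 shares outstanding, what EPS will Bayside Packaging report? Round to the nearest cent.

€0.71

Interest = €2,367,872.00, so EBT = €4,327,000 − €2,367,872.00 = €1,959,128.00.
Net income = €1,959,128.00 × (1 − 0.16) = €1,645,667.52.
Per share: €1,645,667.52 / 2,330,000 shares = €0.71.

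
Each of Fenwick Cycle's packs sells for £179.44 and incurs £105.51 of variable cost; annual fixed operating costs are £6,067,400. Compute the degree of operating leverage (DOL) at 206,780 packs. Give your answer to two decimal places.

1.66

Contribution at this volume is 206,780 × £73.93 = £15,287,245.40.
EBIT = £15,287,245.40 − £6,067,400 = £9,219,845.40.
Degree of operating leverage = £15,287,245.40 / £9,219,845.40 = 1.6581.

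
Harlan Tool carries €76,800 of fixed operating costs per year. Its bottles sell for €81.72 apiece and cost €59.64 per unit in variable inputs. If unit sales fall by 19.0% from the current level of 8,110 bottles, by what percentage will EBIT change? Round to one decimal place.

-33.3%

Contribution at this volume is 8,110 × €22.08 = €179,068.80.
Subtracting fixed costs: EBIT = €179,068.80 − €76,800 = €102,268.80.
So DOL = total CM / EBIT = €179,068.80 / €102,268.80 = 1.7510.
%ΔEBIT = DOL × %ΔSales = 1.7510 × -19.0% = -33.3%.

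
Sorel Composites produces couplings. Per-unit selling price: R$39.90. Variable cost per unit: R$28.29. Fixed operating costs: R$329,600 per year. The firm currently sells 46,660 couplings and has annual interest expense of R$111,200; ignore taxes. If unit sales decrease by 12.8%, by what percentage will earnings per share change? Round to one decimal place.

Contribution at this volume is 46,660 × R$11.61 = R$541,722.60.
Subtracting fixed costs: EBIT = R$541,722.60 − R$329,600 = R$212,122.60.
Interest = R$111,200.00, so EBIT − I = R$100,922.60.
DCL = total CM / (EBIT − I) = R$541,722.60 / R$100,922.60 = 5.3677.
%ΔEPS = DCL × %ΔSales = 5.3677 × -12.8% = -68.7%.

-68.7%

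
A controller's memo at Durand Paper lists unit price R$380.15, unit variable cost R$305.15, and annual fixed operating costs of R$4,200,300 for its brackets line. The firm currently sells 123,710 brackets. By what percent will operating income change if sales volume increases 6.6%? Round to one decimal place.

+12.1%

Contribution at this volume is 123,710 × R$75.00 = R$9,278,250.00.
Operating income = contribution − fixed costs = R$9,278,250.00 − R$4,200,300 = R$5,077,950.00.
So DOL = total CM / EBIT = R$9,278,250.00 / R$5,077,950.00 = 1.8272.
%ΔEBIT = DOL × %ΔSales = 1.8272 × +6.6% = +12.1%.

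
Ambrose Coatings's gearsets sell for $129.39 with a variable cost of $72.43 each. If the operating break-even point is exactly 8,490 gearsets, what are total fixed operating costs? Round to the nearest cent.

$483,590.40

Unit CM = price − variable cost = $129.39 − $72.43 = $56.96.
Fixed costs = break-even units × CM = 8,490 × $56.96 = $483,590.40.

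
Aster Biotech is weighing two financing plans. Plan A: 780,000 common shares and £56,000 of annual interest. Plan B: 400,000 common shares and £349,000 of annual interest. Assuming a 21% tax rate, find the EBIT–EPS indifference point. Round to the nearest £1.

£657,421

Set EPS_A = EPS_B: (EBIT − £56,000)(1 − 0.21) ÷ 780,000 = (EBIT − £349,000)(1 − 0.21) ÷ 400,000.
Cancelling (1 − t) and cross-multiplying: 400,000·(EBIT − 56,000) = 780,000·(EBIT − 349,000).
Solving, EBIT = (349,000·780,000 − 56,000·400,000) / (780,000 − 400,000) = 249,820,000,000 / 380,000 = 657,421.05.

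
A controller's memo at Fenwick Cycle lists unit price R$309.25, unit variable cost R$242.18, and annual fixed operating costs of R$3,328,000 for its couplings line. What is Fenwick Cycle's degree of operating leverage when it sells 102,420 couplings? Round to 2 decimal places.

Contribution at this volume is 102,420 × R$67.07 = R$6,869,309.40.
EBIT = R$6,869,309.40 − R$3,328,000 = R$3,541,309.40.
So DOL = total CM / EBIT = R$6,869,309.40 / R$3,541,309.40 = 1.9398.

1.94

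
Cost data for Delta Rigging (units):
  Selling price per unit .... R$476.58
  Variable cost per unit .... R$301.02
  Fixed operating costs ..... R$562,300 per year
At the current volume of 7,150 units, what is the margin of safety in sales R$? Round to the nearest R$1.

R$1,881,112

Each unit contributes R$476.58 − R$301.02 = R$175.56. Break-even units = R$562,300 ÷ R$175.56 = 3,202.89; break-even revenue = 3,202.89 × R$476.58 = R$1,526,435.03.
Actual sales revenue = 7,150 × R$476.58 = R$3,407,547.00.
Margin of safety = R$3,407,547.00 − R$1,526,435.03 = R$1,881,112.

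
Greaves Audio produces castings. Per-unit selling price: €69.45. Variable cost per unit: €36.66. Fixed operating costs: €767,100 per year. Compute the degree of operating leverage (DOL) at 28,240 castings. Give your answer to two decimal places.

Contribution at this volume is 28,240 × €32.79 = €925,989.60.
Operating income = contribution − fixed costs = €925,989.60 − €767,100 = €158,889.60.
Degree of operating leverage = €925,989.60 / €158,889.60 = 5.8279.

5.83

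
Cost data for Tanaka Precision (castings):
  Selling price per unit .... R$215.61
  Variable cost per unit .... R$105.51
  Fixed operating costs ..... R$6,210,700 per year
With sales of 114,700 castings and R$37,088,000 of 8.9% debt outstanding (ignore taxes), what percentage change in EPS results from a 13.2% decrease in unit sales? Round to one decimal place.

-53.5%

Total contribution margin = 114,700 × R$110.10 = R$12,628,470.00.
EBIT = R$12,628,470.00 − R$6,210,700 = R$6,417,770.00.
After interest of R$3,300,832.00, pre-tax earnings = R$3,116,938.00.
DCL = total CM / (EBIT − I) = R$12,628,470.00 / R$3,116,938.00 = 4.0516.
%ΔEPS = DCL × %ΔSales = 4.0516 × -13.2% = -53.5%.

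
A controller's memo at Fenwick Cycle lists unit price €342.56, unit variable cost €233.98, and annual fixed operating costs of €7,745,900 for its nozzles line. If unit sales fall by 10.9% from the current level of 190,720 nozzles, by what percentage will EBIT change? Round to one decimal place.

-17.4%

Total contribution margin = 190,720 × €108.58 = €20,708,377.60.
EBIT = €20,708,377.60 − €7,745,900 = €12,962,477.60.
DOL = contribution ÷ EBIT = €20,708,377.60 ÷ €12,962,477.60 = 1.5976.
%ΔEBIT = DOL × %ΔSales = 1.5976 × -10.9% = -17.4%.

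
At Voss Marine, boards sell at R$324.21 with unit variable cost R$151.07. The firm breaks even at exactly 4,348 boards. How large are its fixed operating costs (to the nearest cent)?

R$752,812.72

Unit CM = price − variable cost = R$324.21 − R$151.07 = R$173.14.
Since BE = FC / CM, FC = 4,348 × R$173.14 = R$752,812.72.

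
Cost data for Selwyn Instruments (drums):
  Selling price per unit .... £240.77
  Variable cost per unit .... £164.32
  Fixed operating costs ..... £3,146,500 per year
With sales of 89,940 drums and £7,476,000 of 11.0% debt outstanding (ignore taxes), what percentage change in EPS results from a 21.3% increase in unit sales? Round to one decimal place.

+50.4%

Contribution at this volume is 89,940 × £76.45 = £6,875,913.00.
Operating income = contribution − fixed costs = £6,875,913.00 − £3,146,500 = £3,729,413.00.
After interest of £822,360.00, pre-tax earnings = £2,907,053.00.
Degree of combined leverage = contribution ÷ (EBIT − I) = £6,875,913.00 ÷ £2,907,053.00 = 2.3653.
%ΔEPS = DCL × %ΔSales = 2.3653 × +21.3% = +50.4%.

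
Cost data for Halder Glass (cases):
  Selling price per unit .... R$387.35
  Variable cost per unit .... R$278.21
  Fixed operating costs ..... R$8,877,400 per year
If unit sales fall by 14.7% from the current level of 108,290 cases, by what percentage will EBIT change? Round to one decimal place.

-59.1%

Contribution at this volume is 108,290 × R$109.14 = R$11,818,770.60.
Operating income = contribution − fixed costs = R$11,818,770.60 − R$8,877,400 = R$2,941,370.60.
Degree of operating leverage = R$11,818,770.60 / R$2,941,370.60 = 4.0181.
So EBIT moves 4.0181 × (-14.7%) = -59.1%.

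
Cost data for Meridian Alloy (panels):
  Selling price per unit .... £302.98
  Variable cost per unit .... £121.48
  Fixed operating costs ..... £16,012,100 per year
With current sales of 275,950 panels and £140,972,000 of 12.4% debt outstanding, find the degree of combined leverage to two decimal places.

At 275,950 units, contribution = 275,950 × £181.50 = £50,084,925.00.
Operating income = contribution − fixed costs = £50,084,925.00 − £16,012,100 = £34,072,825.00. Interest = £17,480,528.00.
DOL = £50,084,925.00 ÷ £34,072,825.00 = 1.4699; DFL = £34,072,825.00 ÷ £16,592,297.00 = 2.0535.
Combined leverage = 1.4699 × 2.0535 = 3.0184.

3.02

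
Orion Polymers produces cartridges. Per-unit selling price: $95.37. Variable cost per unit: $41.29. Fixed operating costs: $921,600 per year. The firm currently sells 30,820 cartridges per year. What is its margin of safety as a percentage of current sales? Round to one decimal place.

44.7%

Contribution margin per unit = $95.37 − $41.29 = $54.08. Break-even units = $921,600 ÷ $54.08 = 17,041.42; break-even revenue = 17,041.42 × $95.37 = $1,625,240.24.
Current sales = 30,820 × $95.37 = $2,939,303.40.
Margin of safety = ($2,939,303.40 − $1,625,240.24) ÷ $2,939,303.40 = 44.7%.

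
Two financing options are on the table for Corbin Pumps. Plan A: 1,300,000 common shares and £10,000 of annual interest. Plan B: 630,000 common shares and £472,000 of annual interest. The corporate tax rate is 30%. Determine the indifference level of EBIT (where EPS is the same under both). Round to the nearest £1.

£906,418

At indifference, (EBIT − 10,000)(1 − t)/1,300,000 = (EBIT − 472,000)(1 − t)/630,000.
The (1 − t) factor cancels: (EBIT − 10,000) × 630,000 = (EBIT − 472,000) × 1,300,000.
Solving, EBIT = (472,000·1,300,000 − 10,000·630,000) / (1,300,000 − 630,000) = 607,300,000,000 / 670,000 = 906,417.91.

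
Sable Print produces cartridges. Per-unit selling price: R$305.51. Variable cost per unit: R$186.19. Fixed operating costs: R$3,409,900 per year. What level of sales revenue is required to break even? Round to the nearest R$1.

CM per unit = R$305.51 − R$186.19 = R$119.32; CM ratio = R$119.32 / R$305.51 = 0.3906.
Break-even sales = FC ÷ CM ratio = R$3,409,900 × R$305.51 / R$119.32 = R$8,730,796.

R$8,730,796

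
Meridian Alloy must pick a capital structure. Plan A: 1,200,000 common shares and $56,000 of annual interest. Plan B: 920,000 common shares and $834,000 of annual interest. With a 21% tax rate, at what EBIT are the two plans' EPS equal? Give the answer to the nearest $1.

$3,390,286

At indifference, (EBIT − 56,000)(1 − t)/1,200,000 = (EBIT − 834,000)(1 − t)/920,000.
The (1 − t) factor cancels: (EBIT − 56,000) × 920,000 = (EBIT − 834,000) × 1,200,000.
EBIT × (1,200,000 − 920,000) = 834,000 × 1,200,000 − 56,000 × 920,000 = 949,280,000,000, so EBIT = 949,280,000,000 ÷ 280,000 = 3,390,285.71.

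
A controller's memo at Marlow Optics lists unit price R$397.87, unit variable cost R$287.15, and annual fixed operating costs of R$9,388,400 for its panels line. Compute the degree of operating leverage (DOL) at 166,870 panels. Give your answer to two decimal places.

2.03

At 166,870 units, contribution = 166,870 × R$110.72 = R$18,475,846.40.
EBIT = R$18,475,846.40 − R$9,388,400 = R$9,087,446.40.
Degree of operating leverage = R$18,475,846.40 / R$9,087,446.40 = 2.0331.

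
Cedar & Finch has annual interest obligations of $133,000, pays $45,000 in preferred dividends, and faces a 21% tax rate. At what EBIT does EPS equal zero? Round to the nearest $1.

$189,962

Preferred dividends are paid after tax, so their pre-tax equivalent is $45,000 ÷ (1 − 0.21) = $56,962.03.
EPS = 0 when EBIT covers interest plus the pre-tax preferred burden: $133,000 + $56,962.03 = $189,962.03.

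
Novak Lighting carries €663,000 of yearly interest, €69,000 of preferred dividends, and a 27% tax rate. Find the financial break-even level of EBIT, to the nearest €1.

€757,521

Grossing the preferred dividend up to pre-tax terms: €69,000 / (1 − 0.27) = €94,520.55.
EPS = 0 when EBIT covers interest plus the pre-tax preferred burden: €663,000 + €94,520.55 = €757,520.55.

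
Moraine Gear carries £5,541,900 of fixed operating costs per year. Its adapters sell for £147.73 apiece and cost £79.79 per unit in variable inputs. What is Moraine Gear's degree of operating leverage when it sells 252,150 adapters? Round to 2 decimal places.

Total contribution margin = 252,150 × £67.94 = £17,131,071.00.
EBIT = £17,131,071.00 − £5,541,900 = £11,589,171.00.
So DOL = total CM / EBIT = £17,131,071.00 / £11,589,171.00 = 1.4782.

1.48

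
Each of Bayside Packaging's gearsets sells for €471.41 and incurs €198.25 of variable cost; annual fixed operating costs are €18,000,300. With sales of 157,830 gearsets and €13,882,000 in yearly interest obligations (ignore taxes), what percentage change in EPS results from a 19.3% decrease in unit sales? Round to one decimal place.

-74.1%

Total contribution margin = 157,830 × €273.16 = €43,112,842.80.
EBIT = €43,112,842.80 − €18,000,300 = €25,112,542.80.
Interest = €13,882,000.00, so EBIT − I = €11,230,542.80.
DCL = total CM / (EBIT − I) = €43,112,842.80 / €11,230,542.80 = 3.8389.
EPS therefore changes by 3.8389 × (-19.3%) = -74.1%.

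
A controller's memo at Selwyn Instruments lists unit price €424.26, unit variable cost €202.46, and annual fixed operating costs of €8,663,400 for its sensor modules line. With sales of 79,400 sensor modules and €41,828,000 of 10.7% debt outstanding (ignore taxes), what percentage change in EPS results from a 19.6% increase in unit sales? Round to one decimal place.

Total contribution margin = 79,400 × €221.80 = €17,610,920.00.
Operating income = contribution − fixed costs = €17,610,920.00 − €8,663,400 = €8,947,520.00.
After interest of €4,475,596.00, pre-tax earnings = €4,471,924.00.
Degree of combined leverage = contribution ÷ (EBIT − I) = €17,610,920.00 ÷ €4,471,924.00 = 3.9381.
%ΔEPS = DCL × %ΔSales = 3.9381 × +19.6% = +77.2%.

+77.2%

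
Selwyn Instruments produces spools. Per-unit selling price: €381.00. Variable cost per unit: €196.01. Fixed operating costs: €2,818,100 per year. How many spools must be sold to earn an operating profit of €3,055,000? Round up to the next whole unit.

31,749 spools

Contribution margin per unit = €381.00 − €196.01 = €184.99.
Required volume = (fixed costs + target profit) ÷ CM = (€2,818,100 + €3,055,000) ÷ €184.99 = 31,748.20, so 31,749 spools.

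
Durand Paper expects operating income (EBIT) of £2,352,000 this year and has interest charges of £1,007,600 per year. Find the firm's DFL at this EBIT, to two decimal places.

1.75

Interest = £1,007,600.00.
DFL = EBIT ÷ (EBIT − I) = £2,352,000 ÷ (£2,352,000 − £1,007,600.00) = £2,352,000 ÷ £1,344,400.00 = 1.7495.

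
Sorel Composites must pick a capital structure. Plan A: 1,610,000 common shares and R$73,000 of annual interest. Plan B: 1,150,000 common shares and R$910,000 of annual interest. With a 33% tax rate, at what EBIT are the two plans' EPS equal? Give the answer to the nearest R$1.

Set EPS_A = EPS_B: (EBIT − R$73,000)(1 − 0.33) ÷ 1,610,000 = (EBIT − R$910,000)(1 − 0.33) ÷ 1,150,000.
Cancelling (1 − t) and cross-multiplying: 1,150,000·(EBIT − 73,000) = 1,610,000·(EBIT − 910,000).
EBIT × (1,610,000 − 1,150,000) = 910,000 × 1,610,000 − 73,000 × 1,150,000 = 1,381,150,000,000, so EBIT = 1,381,150,000,000 ÷ 460,000 = 3,002,500.00.

R$3,002,500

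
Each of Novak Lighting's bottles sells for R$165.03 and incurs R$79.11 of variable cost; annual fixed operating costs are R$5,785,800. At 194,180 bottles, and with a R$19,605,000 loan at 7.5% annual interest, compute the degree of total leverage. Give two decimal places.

1.77

At 194,180 units, contribution = 194,180 × R$85.92 = R$16,683,945.60.
Operating income = contribution − fixed costs = R$16,683,945.60 − R$5,785,800 = R$10,898,145.60. Interest = R$1,470,375.00.
DOL = R$16,683,945.60 ÷ R$10,898,145.60 = 1.5309; DFL = R$10,898,145.60 ÷ R$9,427,770.60 = 1.1560.
Combined leverage = 1.5309 × 1.1560 = 1.7697.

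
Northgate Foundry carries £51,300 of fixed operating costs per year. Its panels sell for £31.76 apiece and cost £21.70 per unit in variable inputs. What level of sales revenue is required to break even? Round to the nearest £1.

CM per unit = £31.76 − £21.70 = £10.06; CM ratio = £10.06 / £31.76 = 0.3168.
Break-even revenue = fixed costs × price ÷ CM = £51,300 × £31.76 ÷ £10.06 = £161,957.

£161,957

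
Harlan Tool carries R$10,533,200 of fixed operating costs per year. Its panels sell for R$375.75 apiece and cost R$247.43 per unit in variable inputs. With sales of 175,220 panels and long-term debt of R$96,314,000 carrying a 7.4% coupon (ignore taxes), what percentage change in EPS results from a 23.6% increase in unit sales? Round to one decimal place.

Total contribution margin = 175,220 × R$128.32 = R$22,484,230.40.
EBIT = R$22,484,230.40 − R$10,533,200 = R$11,951,030.40.
After interest of R$7,127,236.00, pre-tax earnings = R$4,823,794.40.
Degree of combined leverage = contribution ÷ (EBIT − I) = R$22,484,230.40 ÷ R$4,823,794.40 = 4.6611.
%ΔEPS = DCL × %ΔSales = 4.6611 × +23.6% = +110.0%.

+110.0%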